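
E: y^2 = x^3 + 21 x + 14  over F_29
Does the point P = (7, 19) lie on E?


Check whether y^2 = x^3 + 21 x + 14 (mod 29) for (x, y) = (7, 19).
LHS: y^2 = 19^2 mod 29 = 13
RHS: x^3 + 21 x + 14 = 7^3 + 21*7 + 14 mod 29 = 11
LHS != RHS

No, not on the curve


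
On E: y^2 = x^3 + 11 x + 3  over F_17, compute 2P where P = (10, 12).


k = 2 = 10_2 (binary, LSB first: 01)
Double-and-add from P = (10, 12):
  bit 0 = 0: acc unchanged = O
  bit 1 = 1: acc = O + (10, 5) = (10, 5)

2P = (10, 5)


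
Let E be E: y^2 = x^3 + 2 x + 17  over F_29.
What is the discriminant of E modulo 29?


4 a^3 + 27 b^2 = 4*2^3 + 27*17^2 = 32 + 7803 = 7835
Delta = -16 * (7835) = -125360
Delta mod 29 = 7

Delta = 7 (mod 29)


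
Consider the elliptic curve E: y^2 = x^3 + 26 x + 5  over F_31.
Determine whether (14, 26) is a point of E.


Check whether y^2 = x^3 + 26 x + 5 (mod 31) for (x, y) = (14, 26).
LHS: y^2 = 26^2 mod 31 = 25
RHS: x^3 + 26 x + 5 = 14^3 + 26*14 + 5 mod 31 = 13
LHS != RHS

No, not on the curve


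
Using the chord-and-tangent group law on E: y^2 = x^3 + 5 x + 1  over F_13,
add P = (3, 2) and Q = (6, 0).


P != Q, so use the chord formula.
s = (y2 - y1) / (x2 - x1) = (11) / (3) mod 13 = 8
x3 = s^2 - x1 - x2 mod 13 = 8^2 - 3 - 6 = 3
y3 = s (x1 - x3) - y1 mod 13 = 8 * (3 - 3) - 2 = 11

P + Q = (3, 11)


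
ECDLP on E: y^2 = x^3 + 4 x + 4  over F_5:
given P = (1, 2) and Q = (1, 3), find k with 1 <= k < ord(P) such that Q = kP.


Enumerate multiples of P until we hit Q = (1, 3):
  1P = (1, 2)
  2P = (2, 0)
  3P = (1, 3)
Match found at i = 3.

k = 3


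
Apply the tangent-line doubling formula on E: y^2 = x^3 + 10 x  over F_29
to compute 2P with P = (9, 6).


Doubling: s = (3 x1^2 + a) / (2 y1)
s = (3*9^2 + 10) / (2*6) mod 29 = 9
x3 = s^2 - 2 x1 mod 29 = 9^2 - 2*9 = 5
y3 = s (x1 - x3) - y1 mod 29 = 9 * (9 - 5) - 6 = 1

2P = (5, 1)


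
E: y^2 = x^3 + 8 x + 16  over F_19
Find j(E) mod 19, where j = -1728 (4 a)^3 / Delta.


Delta = -16(4 a^3 + 27 b^2) mod 19 = 14
-1728 * (4 a)^3 = -1728 * (4*8)^3 mod 19 = 12
j = 12 * 14^(-1) mod 19 = 9

j = 9 (mod 19)


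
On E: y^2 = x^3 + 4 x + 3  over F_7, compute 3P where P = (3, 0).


k = 3 = 11_2 (binary, LSB first: 11)
Double-and-add from P = (3, 0):
  bit 0 = 1: acc = O + (3, 0) = (3, 0)
  bit 1 = 1: acc = (3, 0) + O = (3, 0)

3P = (3, 0)


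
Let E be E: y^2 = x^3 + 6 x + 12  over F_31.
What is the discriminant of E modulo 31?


4 a^3 + 27 b^2 = 4*6^3 + 27*12^2 = 864 + 3888 = 4752
Delta = -16 * (4752) = -76032
Delta mod 31 = 11

Delta = 11 (mod 31)


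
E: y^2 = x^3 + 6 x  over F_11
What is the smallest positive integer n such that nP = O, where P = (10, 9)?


Compute successive multiples of P until we hit O:
  1P = (10, 9)
  2P = (5, 10)
  3P = (0, 0)
  4P = (5, 1)
  5P = (10, 2)
  6P = O

ord(P) = 6


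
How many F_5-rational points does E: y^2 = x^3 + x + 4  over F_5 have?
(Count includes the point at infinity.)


For each x in F_5, count y with y^2 = x^3 + 1 x + 4 mod 5:
  x = 0: RHS = 4, y in [2, 3]  -> 2 point(s)
  x = 1: RHS = 1, y in [1, 4]  -> 2 point(s)
  x = 2: RHS = 4, y in [2, 3]  -> 2 point(s)
  x = 3: RHS = 4, y in [2, 3]  -> 2 point(s)
Affine points: 8. Add the point at infinity: total = 9.

#E(F_5) = 9


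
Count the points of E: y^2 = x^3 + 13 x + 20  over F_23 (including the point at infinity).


For each x in F_23, count y with y^2 = x^3 + 13 x + 20 mod 23:
  x = 2: RHS = 8, y in [10, 13]  -> 2 point(s)
  x = 5: RHS = 3, y in [7, 16]  -> 2 point(s)
  x = 10: RHS = 0, y in [0]  -> 1 point(s)
  x = 12: RHS = 18, y in [8, 15]  -> 2 point(s)
  x = 14: RHS = 2, y in [5, 18]  -> 2 point(s)
  x = 15: RHS = 2, y in [5, 18]  -> 2 point(s)
  x = 16: RHS = 0, y in [0]  -> 1 point(s)
  x = 17: RHS = 2, y in [5, 18]  -> 2 point(s)
  x = 20: RHS = 0, y in [0]  -> 1 point(s)
  x = 21: RHS = 9, y in [3, 20]  -> 2 point(s)
  x = 22: RHS = 6, y in [11, 12]  -> 2 point(s)
Affine points: 19. Add the point at infinity: total = 20.

#E(F_23) = 20


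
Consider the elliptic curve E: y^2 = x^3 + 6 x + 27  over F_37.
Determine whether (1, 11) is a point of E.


Check whether y^2 = x^3 + 6 x + 27 (mod 37) for (x, y) = (1, 11).
LHS: y^2 = 11^2 mod 37 = 10
RHS: x^3 + 6 x + 27 = 1^3 + 6*1 + 27 mod 37 = 34
LHS != RHS

No, not on the curve


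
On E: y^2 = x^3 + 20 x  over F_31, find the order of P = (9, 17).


Compute successive multiples of P until we hit O:
  1P = (9, 17)
  2P = (7, 24)
  3P = (4, 12)
  4P = (19, 4)
  5P = (5, 15)
  6P = (25, 6)
  7P = (16, 13)
  8P = (0, 0)
  ... (continuing to 16P)
  16P = O

ord(P) = 16


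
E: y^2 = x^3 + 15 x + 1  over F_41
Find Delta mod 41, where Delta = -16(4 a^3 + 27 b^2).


4 a^3 + 27 b^2 = 4*15^3 + 27*1^2 = 13500 + 27 = 13527
Delta = -16 * (13527) = -216432
Delta mod 41 = 7

Delta = 7 (mod 41)


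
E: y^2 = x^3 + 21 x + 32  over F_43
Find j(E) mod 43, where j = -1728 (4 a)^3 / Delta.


Delta = -16(4 a^3 + 27 b^2) mod 43 = 24
-1728 * (4 a)^3 = -1728 * (4*21)^3 mod 43 = 21
j = 21 * 24^(-1) mod 43 = 17

j = 17 (mod 43)


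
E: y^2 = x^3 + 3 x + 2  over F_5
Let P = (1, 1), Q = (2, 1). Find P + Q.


P != Q, so use the chord formula.
s = (y2 - y1) / (x2 - x1) = (0) / (1) mod 5 = 0
x3 = s^2 - x1 - x2 mod 5 = 0^2 - 1 - 2 = 2
y3 = s (x1 - x3) - y1 mod 5 = 0 * (1 - 2) - 1 = 4

P + Q = (2, 4)


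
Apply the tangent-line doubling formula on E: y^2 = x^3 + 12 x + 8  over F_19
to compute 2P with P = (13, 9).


Doubling: s = (3 x1^2 + a) / (2 y1)
s = (3*13^2 + 12) / (2*9) mod 19 = 13
x3 = s^2 - 2 x1 mod 19 = 13^2 - 2*13 = 10
y3 = s (x1 - x3) - y1 mod 19 = 13 * (13 - 10) - 9 = 11

2P = (10, 11)


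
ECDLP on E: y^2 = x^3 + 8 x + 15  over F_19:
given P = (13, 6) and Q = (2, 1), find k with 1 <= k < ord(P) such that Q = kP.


Enumerate multiples of P until we hit Q = (2, 1):
  1P = (13, 6)
  2P = (2, 18)
  3P = (11, 16)
  4P = (1, 10)
  5P = (3, 16)
  6P = (4, 4)
  7P = (18, 14)
  8P = (5, 3)
  9P = (5, 16)
  10P = (18, 5)
  11P = (4, 15)
  12P = (3, 3)
  13P = (1, 9)
  14P = (11, 3)
  15P = (2, 1)
Match found at i = 15.

k = 15


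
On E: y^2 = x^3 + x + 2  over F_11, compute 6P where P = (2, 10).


k = 6 = 110_2 (binary, LSB first: 011)
Double-and-add from P = (2, 10):
  bit 0 = 0: acc unchanged = O
  bit 1 = 1: acc = O + (8, 7) = (8, 7)
  bit 2 = 1: acc = (8, 7) + (10, 0) = (8, 4)

6P = (8, 4)


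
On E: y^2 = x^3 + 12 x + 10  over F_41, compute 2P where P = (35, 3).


Doubling: s = (3 x1^2 + a) / (2 y1)
s = (3*35^2 + 12) / (2*3) mod 41 = 20
x3 = s^2 - 2 x1 mod 41 = 20^2 - 2*35 = 2
y3 = s (x1 - x3) - y1 mod 41 = 20 * (35 - 2) - 3 = 1

2P = (2, 1)


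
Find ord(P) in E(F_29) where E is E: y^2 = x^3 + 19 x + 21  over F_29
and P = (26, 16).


Compute successive multiples of P until we hit O:
  1P = (26, 16)
  2P = (22, 26)
  3P = (9, 14)
  4P = (19, 7)
  5P = (4, 4)
  6P = (12, 18)
  7P = (7, 2)
  8P = (20, 22)
  ... (continuing to 18P)
  18P = O

ord(P) = 18


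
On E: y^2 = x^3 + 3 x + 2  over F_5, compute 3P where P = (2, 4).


k = 3 = 11_2 (binary, LSB first: 11)
Double-and-add from P = (2, 4):
  bit 0 = 1: acc = O + (2, 4) = (2, 4)
  bit 1 = 1: acc = (2, 4) + (1, 1) = (1, 4)

3P = (1, 4)


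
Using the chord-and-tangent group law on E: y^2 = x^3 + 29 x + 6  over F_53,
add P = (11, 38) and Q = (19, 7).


P != Q, so use the chord formula.
s = (y2 - y1) / (x2 - x1) = (22) / (8) mod 53 = 16
x3 = s^2 - x1 - x2 mod 53 = 16^2 - 11 - 19 = 14
y3 = s (x1 - x3) - y1 mod 53 = 16 * (11 - 14) - 38 = 20

P + Q = (14, 20)


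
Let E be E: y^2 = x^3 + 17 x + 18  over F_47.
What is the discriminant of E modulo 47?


4 a^3 + 27 b^2 = 4*17^3 + 27*18^2 = 19652 + 8748 = 28400
Delta = -16 * (28400) = -454400
Delta mod 47 = 43

Delta = 43 (mod 47)


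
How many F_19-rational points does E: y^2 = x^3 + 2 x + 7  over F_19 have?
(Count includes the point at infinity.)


For each x in F_19, count y with y^2 = x^3 + 2 x + 7 mod 19:
  x = 0: RHS = 7, y in [8, 11]  -> 2 point(s)
  x = 2: RHS = 0, y in [0]  -> 1 point(s)
  x = 5: RHS = 9, y in [3, 16]  -> 2 point(s)
  x = 6: RHS = 7, y in [8, 11]  -> 2 point(s)
  x = 10: RHS = 1, y in [1, 18]  -> 2 point(s)
  x = 11: RHS = 11, y in [7, 12]  -> 2 point(s)
  x = 12: RHS = 11, y in [7, 12]  -> 2 point(s)
  x = 13: RHS = 7, y in [8, 11]  -> 2 point(s)
  x = 14: RHS = 5, y in [9, 10]  -> 2 point(s)
  x = 15: RHS = 11, y in [7, 12]  -> 2 point(s)
  x = 18: RHS = 4, y in [2, 17]  -> 2 point(s)
Affine points: 21. Add the point at infinity: total = 22.

#E(F_19) = 22


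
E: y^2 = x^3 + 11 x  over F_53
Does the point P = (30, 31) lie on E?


Check whether y^2 = x^3 + 11 x + 0 (mod 53) for (x, y) = (30, 31).
LHS: y^2 = 31^2 mod 53 = 7
RHS: x^3 + 11 x + 0 = 30^3 + 11*30 + 0 mod 53 = 35
LHS != RHS

No, not on the curve


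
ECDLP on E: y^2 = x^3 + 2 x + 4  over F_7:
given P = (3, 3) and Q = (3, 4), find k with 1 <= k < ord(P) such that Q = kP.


Enumerate multiples of P until we hit Q = (3, 4):
  1P = (3, 3)
  2P = (2, 3)
  3P = (2, 4)
  4P = (3, 4)
Match found at i = 4.

k = 4


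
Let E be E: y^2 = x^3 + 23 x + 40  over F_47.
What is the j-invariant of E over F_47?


Delta = -16(4 a^3 + 27 b^2) mod 47 = 37
-1728 * (4 a)^3 = -1728 * (4*23)^3 mod 47 = 6
j = 6 * 37^(-1) mod 47 = 37

j = 37 (mod 47)


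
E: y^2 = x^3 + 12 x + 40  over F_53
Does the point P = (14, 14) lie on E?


Check whether y^2 = x^3 + 12 x + 40 (mod 53) for (x, y) = (14, 14).
LHS: y^2 = 14^2 mod 53 = 37
RHS: x^3 + 12 x + 40 = 14^3 + 12*14 + 40 mod 53 = 37
LHS = RHS

Yes, on the curve


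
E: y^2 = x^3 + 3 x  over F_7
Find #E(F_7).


For each x in F_7, count y with y^2 = x^3 + 3 x + 0 mod 7:
  x = 0: RHS = 0, y in [0]  -> 1 point(s)
  x = 1: RHS = 4, y in [2, 5]  -> 2 point(s)
  x = 2: RHS = 0, y in [0]  -> 1 point(s)
  x = 3: RHS = 1, y in [1, 6]  -> 2 point(s)
  x = 5: RHS = 0, y in [0]  -> 1 point(s)
Affine points: 7. Add the point at infinity: total = 8.

#E(F_7) = 8


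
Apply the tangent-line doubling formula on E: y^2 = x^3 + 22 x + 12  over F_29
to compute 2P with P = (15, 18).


Doubling: s = (3 x1^2 + a) / (2 y1)
s = (3*15^2 + 22) / (2*18) mod 29 = 25
x3 = s^2 - 2 x1 mod 29 = 25^2 - 2*15 = 15
y3 = s (x1 - x3) - y1 mod 29 = 25 * (15 - 15) - 18 = 11

2P = (15, 11)


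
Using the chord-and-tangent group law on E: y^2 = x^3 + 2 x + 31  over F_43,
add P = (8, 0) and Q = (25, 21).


P != Q, so use the chord formula.
s = (y2 - y1) / (x2 - x1) = (21) / (17) mod 43 = 24
x3 = s^2 - x1 - x2 mod 43 = 24^2 - 8 - 25 = 27
y3 = s (x1 - x3) - y1 mod 43 = 24 * (8 - 27) - 0 = 17

P + Q = (27, 17)


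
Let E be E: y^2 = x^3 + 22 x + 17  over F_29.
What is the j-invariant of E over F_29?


Delta = -16(4 a^3 + 27 b^2) mod 29 = 25
-1728 * (4 a)^3 = -1728 * (4*22)^3 mod 29 = 12
j = 12 * 25^(-1) mod 29 = 26

j = 26 (mod 29)


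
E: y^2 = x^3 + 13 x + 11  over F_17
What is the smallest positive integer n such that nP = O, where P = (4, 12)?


Compute successive multiples of P until we hit O:
  1P = (4, 12)
  2P = (10, 11)
  3P = (12, 12)
  4P = (1, 5)
  5P = (8, 7)
  6P = (14, 9)
  7P = (3, 3)
  8P = (6, 4)
  ... (continuing to 17P)
  17P = O

ord(P) = 17


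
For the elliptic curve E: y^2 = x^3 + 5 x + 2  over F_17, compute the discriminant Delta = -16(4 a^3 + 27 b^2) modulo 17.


4 a^3 + 27 b^2 = 4*5^3 + 27*2^2 = 500 + 108 = 608
Delta = -16 * (608) = -9728
Delta mod 17 = 13

Delta = 13 (mod 17)


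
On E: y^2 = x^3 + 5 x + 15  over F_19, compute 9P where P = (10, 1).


k = 9 = 1001_2 (binary, LSB first: 1001)
Double-and-add from P = (10, 1):
  bit 0 = 1: acc = O + (10, 1) = (10, 1)
  bit 1 = 0: acc unchanged = (10, 1)
  bit 2 = 0: acc unchanged = (10, 1)
  bit 3 = 1: acc = (10, 1) + (14, 13) = (4, 17)

9P = (4, 17)


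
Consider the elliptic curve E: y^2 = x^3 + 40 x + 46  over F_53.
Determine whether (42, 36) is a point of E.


Check whether y^2 = x^3 + 40 x + 46 (mod 53) for (x, y) = (42, 36).
LHS: y^2 = 36^2 mod 53 = 24
RHS: x^3 + 40 x + 46 = 42^3 + 40*42 + 46 mod 53 = 24
LHS = RHS

Yes, on the curve


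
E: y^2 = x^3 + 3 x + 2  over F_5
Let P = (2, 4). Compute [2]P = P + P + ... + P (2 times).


k = 2 = 10_2 (binary, LSB first: 01)
Double-and-add from P = (2, 4):
  bit 0 = 0: acc unchanged = O
  bit 1 = 1: acc = O + (1, 1) = (1, 1)

2P = (1, 1)


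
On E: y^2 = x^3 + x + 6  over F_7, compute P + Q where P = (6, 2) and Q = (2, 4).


P != Q, so use the chord formula.
s = (y2 - y1) / (x2 - x1) = (2) / (3) mod 7 = 3
x3 = s^2 - x1 - x2 mod 7 = 3^2 - 6 - 2 = 1
y3 = s (x1 - x3) - y1 mod 7 = 3 * (6 - 1) - 2 = 6

P + Q = (1, 6)


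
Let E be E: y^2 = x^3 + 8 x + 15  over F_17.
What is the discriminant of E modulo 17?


4 a^3 + 27 b^2 = 4*8^3 + 27*15^2 = 2048 + 6075 = 8123
Delta = -16 * (8123) = -129968
Delta mod 17 = 14

Delta = 14 (mod 17)


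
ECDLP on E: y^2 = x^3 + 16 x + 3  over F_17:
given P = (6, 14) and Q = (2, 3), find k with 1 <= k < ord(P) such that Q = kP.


Enumerate multiples of P until we hit Q = (2, 3):
  1P = (6, 14)
  2P = (9, 14)
  3P = (2, 3)
Match found at i = 3.

k = 3


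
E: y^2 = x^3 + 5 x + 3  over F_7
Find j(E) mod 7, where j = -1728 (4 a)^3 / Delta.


Delta = -16(4 a^3 + 27 b^2) mod 7 = 5
-1728 * (4 a)^3 = -1728 * (4*5)^3 mod 7 = 6
j = 6 * 5^(-1) mod 7 = 4

j = 4 (mod 7)


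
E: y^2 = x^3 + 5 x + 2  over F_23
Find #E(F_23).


For each x in F_23, count y with y^2 = x^3 + 5 x + 2 mod 23:
  x = 0: RHS = 2, y in [5, 18]  -> 2 point(s)
  x = 1: RHS = 8, y in [10, 13]  -> 2 point(s)
  x = 6: RHS = 18, y in [8, 15]  -> 2 point(s)
  x = 7: RHS = 12, y in [9, 14]  -> 2 point(s)
  x = 8: RHS = 2, y in [5, 18]  -> 2 point(s)
  x = 11: RHS = 8, y in [10, 13]  -> 2 point(s)
  x = 15: RHS = 2, y in [5, 18]  -> 2 point(s)
  x = 17: RHS = 9, y in [3, 20]  -> 2 point(s)
  x = 18: RHS = 13, y in [6, 17]  -> 2 point(s)
  x = 20: RHS = 6, y in [11, 12]  -> 2 point(s)
Affine points: 20. Add the point at infinity: total = 21.

#E(F_23) = 21


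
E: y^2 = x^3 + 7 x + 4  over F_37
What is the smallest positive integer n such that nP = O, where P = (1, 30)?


Compute successive multiples of P until we hit O:
  1P = (1, 30)
  2P = (34, 20)
  3P = (36, 12)
  4P = (7, 27)
  5P = (20, 35)
  6P = (5, 4)
  7P = (27, 28)
  8P = (2, 27)
  ... (continuing to 39P)
  39P = O

ord(P) = 39


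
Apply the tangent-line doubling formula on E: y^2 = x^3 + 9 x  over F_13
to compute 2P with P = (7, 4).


Doubling: s = (3 x1^2 + a) / (2 y1)
s = (3*7^2 + 9) / (2*4) mod 13 = 0
x3 = s^2 - 2 x1 mod 13 = 0^2 - 2*7 = 12
y3 = s (x1 - x3) - y1 mod 13 = 0 * (7 - 12) - 4 = 9

2P = (12, 9)


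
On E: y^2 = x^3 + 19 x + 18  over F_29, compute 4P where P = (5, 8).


k = 4 = 100_2 (binary, LSB first: 001)
Double-and-add from P = (5, 8):
  bit 0 = 0: acc unchanged = O
  bit 1 = 0: acc unchanged = O
  bit 2 = 1: acc = O + (22, 21) = (22, 21)

4P = (22, 21)


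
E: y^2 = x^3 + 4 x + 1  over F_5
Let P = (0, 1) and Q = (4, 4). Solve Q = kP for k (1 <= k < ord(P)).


Enumerate multiples of P until we hit Q = (4, 4):
  1P = (0, 1)
  2P = (4, 1)
  3P = (1, 4)
  4P = (3, 0)
  5P = (1, 1)
  6P = (4, 4)
Match found at i = 6.

k = 6


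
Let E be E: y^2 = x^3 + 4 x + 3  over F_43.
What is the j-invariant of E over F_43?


Delta = -16(4 a^3 + 27 b^2) mod 43 = 14
-1728 * (4 a)^3 = -1728 * (4*4)^3 mod 43 = 41
j = 41 * 14^(-1) mod 43 = 6

j = 6 (mod 43)


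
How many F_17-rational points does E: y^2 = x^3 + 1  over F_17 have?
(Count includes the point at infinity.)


For each x in F_17, count y with y^2 = x^3 + 0 x + 1 mod 17:
  x = 0: RHS = 1, y in [1, 16]  -> 2 point(s)
  x = 1: RHS = 2, y in [6, 11]  -> 2 point(s)
  x = 2: RHS = 9, y in [3, 14]  -> 2 point(s)
  x = 6: RHS = 13, y in [8, 9]  -> 2 point(s)
  x = 7: RHS = 4, y in [2, 15]  -> 2 point(s)
  x = 9: RHS = 16, y in [4, 13]  -> 2 point(s)
  x = 10: RHS = 15, y in [7, 10]  -> 2 point(s)
  x = 14: RHS = 8, y in [5, 12]  -> 2 point(s)
  x = 16: RHS = 0, y in [0]  -> 1 point(s)
Affine points: 17. Add the point at infinity: total = 18.

#E(F_17) = 18


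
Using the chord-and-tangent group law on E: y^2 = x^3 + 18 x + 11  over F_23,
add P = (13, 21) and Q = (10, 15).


P != Q, so use the chord formula.
s = (y2 - y1) / (x2 - x1) = (17) / (20) mod 23 = 2
x3 = s^2 - x1 - x2 mod 23 = 2^2 - 13 - 10 = 4
y3 = s (x1 - x3) - y1 mod 23 = 2 * (13 - 4) - 21 = 20

P + Q = (4, 20)


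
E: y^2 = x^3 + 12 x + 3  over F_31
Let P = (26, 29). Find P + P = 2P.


Doubling: s = (3 x1^2 + a) / (2 y1)
s = (3*26^2 + 12) / (2*29) mod 31 = 17
x3 = s^2 - 2 x1 mod 31 = 17^2 - 2*26 = 20
y3 = s (x1 - x3) - y1 mod 31 = 17 * (26 - 20) - 29 = 11

2P = (20, 11)


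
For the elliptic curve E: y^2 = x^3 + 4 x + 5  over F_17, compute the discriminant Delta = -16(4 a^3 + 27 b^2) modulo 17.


4 a^3 + 27 b^2 = 4*4^3 + 27*5^2 = 256 + 675 = 931
Delta = -16 * (931) = -14896
Delta mod 17 = 13

Delta = 13 (mod 17)


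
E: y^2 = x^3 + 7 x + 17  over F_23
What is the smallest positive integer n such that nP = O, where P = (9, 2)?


Compute successive multiples of P until we hit O:
  1P = (9, 2)
  2P = (7, 8)
  3P = (16, 19)
  4P = (10, 12)
  5P = (12, 14)
  6P = (18, 8)
  7P = (22, 20)
  8P = (21, 15)
  ... (continuing to 27P)
  27P = O

ord(P) = 27


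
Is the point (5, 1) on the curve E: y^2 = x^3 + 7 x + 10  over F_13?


Check whether y^2 = x^3 + 7 x + 10 (mod 13) for (x, y) = (5, 1).
LHS: y^2 = 1^2 mod 13 = 1
RHS: x^3 + 7 x + 10 = 5^3 + 7*5 + 10 mod 13 = 1
LHS = RHS

Yes, on the curve


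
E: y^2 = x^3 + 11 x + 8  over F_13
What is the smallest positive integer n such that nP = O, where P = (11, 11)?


Compute successive multiples of P until we hit O:
  1P = (11, 11)
  2P = (7, 5)
  3P = (7, 8)
  4P = (11, 2)
  5P = O

ord(P) = 5


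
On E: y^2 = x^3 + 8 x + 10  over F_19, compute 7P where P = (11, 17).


k = 7 = 111_2 (binary, LSB first: 111)
Double-and-add from P = (11, 17):
  bit 0 = 1: acc = O + (11, 17) = (11, 17)
  bit 1 = 1: acc = (11, 17) + (8, 4) = (4, 7)
  bit 2 = 1: acc = (4, 7) + (1, 0) = (11, 2)

7P = (11, 2)


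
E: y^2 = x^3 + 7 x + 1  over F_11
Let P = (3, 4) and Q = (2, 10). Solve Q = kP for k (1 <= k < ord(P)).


Enumerate multiples of P until we hit Q = (2, 10):
  1P = (3, 4)
  2P = (10, 2)
  3P = (1, 8)
  4P = (0, 1)
  5P = (9, 1)
  6P = (2, 1)
  7P = (4, 4)
  8P = (4, 7)
  9P = (2, 10)
Match found at i = 9.

k = 9


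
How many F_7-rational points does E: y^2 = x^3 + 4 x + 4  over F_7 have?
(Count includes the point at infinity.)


For each x in F_7, count y with y^2 = x^3 + 4 x + 4 mod 7:
  x = 0: RHS = 4, y in [2, 5]  -> 2 point(s)
  x = 1: RHS = 2, y in [3, 4]  -> 2 point(s)
  x = 3: RHS = 1, y in [1, 6]  -> 2 point(s)
  x = 4: RHS = 0, y in [0]  -> 1 point(s)
  x = 5: RHS = 2, y in [3, 4]  -> 2 point(s)
Affine points: 9. Add the point at infinity: total = 10.

#E(F_7) = 10


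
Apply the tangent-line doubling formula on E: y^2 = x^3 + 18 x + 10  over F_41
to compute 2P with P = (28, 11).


Doubling: s = (3 x1^2 + a) / (2 y1)
s = (3*28^2 + 18) / (2*11) mod 41 = 22
x3 = s^2 - 2 x1 mod 41 = 22^2 - 2*28 = 18
y3 = s (x1 - x3) - y1 mod 41 = 22 * (28 - 18) - 11 = 4

2P = (18, 4)


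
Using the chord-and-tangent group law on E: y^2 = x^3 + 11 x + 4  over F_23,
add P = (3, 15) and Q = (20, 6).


P != Q, so use the chord formula.
s = (y2 - y1) / (x2 - x1) = (14) / (17) mod 23 = 13
x3 = s^2 - x1 - x2 mod 23 = 13^2 - 3 - 20 = 8
y3 = s (x1 - x3) - y1 mod 23 = 13 * (3 - 8) - 15 = 12

P + Q = (8, 12)


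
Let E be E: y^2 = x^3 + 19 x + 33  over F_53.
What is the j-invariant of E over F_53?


Delta = -16(4 a^3 + 27 b^2) mod 53 = 3
-1728 * (4 a)^3 = -1728 * (4*19)^3 mod 53 = 47
j = 47 * 3^(-1) mod 53 = 51

j = 51 (mod 53)


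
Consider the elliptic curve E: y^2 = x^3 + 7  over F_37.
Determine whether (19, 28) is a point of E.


Check whether y^2 = x^3 + 0 x + 7 (mod 37) for (x, y) = (19, 28).
LHS: y^2 = 28^2 mod 37 = 7
RHS: x^3 + 0 x + 7 = 19^3 + 0*19 + 7 mod 37 = 21
LHS != RHS

No, not on the curve


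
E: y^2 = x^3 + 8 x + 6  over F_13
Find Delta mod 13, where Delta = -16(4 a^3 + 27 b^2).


4 a^3 + 27 b^2 = 4*8^3 + 27*6^2 = 2048 + 972 = 3020
Delta = -16 * (3020) = -48320
Delta mod 13 = 1

Delta = 1 (mod 13)


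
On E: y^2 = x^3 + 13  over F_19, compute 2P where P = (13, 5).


Doubling: s = (3 x1^2 + a) / (2 y1)
s = (3*13^2 + 0) / (2*5) mod 19 = 7
x3 = s^2 - 2 x1 mod 19 = 7^2 - 2*13 = 4
y3 = s (x1 - x3) - y1 mod 19 = 7 * (13 - 4) - 5 = 1

2P = (4, 1)


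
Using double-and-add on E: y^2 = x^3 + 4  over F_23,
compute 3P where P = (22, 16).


k = 3 = 11_2 (binary, LSB first: 11)
Double-and-add from P = (22, 16):
  bit 0 = 1: acc = O + (22, 16) = (22, 16)
  bit 1 = 1: acc = (22, 16) + (20, 0) = (22, 7)

3P = (22, 7)


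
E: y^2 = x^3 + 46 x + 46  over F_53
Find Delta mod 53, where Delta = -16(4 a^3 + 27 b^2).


4 a^3 + 27 b^2 = 4*46^3 + 27*46^2 = 389344 + 57132 = 446476
Delta = -16 * (446476) = -7143616
Delta mod 53 = 42

Delta = 42 (mod 53)


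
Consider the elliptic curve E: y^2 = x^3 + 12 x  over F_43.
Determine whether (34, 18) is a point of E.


Check whether y^2 = x^3 + 12 x + 0 (mod 43) for (x, y) = (34, 18).
LHS: y^2 = 18^2 mod 43 = 23
RHS: x^3 + 12 x + 0 = 34^3 + 12*34 + 0 mod 43 = 23
LHS = RHS

Yes, on the curve


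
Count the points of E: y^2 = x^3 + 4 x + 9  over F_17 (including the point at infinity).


For each x in F_17, count y with y^2 = x^3 + 4 x + 9 mod 17:
  x = 0: RHS = 9, y in [3, 14]  -> 2 point(s)
  x = 2: RHS = 8, y in [5, 12]  -> 2 point(s)
  x = 4: RHS = 4, y in [2, 15]  -> 2 point(s)
  x = 5: RHS = 1, y in [1, 16]  -> 2 point(s)
  x = 8: RHS = 9, y in [3, 14]  -> 2 point(s)
  x = 9: RHS = 9, y in [3, 14]  -> 2 point(s)
  x = 12: RHS = 0, y in [0]  -> 1 point(s)
  x = 14: RHS = 4, y in [2, 15]  -> 2 point(s)
  x = 16: RHS = 4, y in [2, 15]  -> 2 point(s)
Affine points: 17. Add the point at infinity: total = 18.

#E(F_17) = 18


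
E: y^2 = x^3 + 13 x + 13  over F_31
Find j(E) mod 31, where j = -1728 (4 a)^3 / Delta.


Delta = -16(4 a^3 + 27 b^2) mod 31 = 5
-1728 * (4 a)^3 = -1728 * (4*13)^3 mod 31 = 29
j = 29 * 5^(-1) mod 31 = 12

j = 12 (mod 31)


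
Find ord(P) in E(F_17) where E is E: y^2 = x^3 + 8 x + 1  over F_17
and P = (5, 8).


Compute successive multiples of P until we hit O:
  1P = (5, 8)
  2P = (11, 14)
  3P = (2, 12)
  4P = (8, 13)
  5P = (3, 1)
  6P = (0, 1)
  7P = (16, 14)
  8P = (14, 1)
  ... (continuing to 19P)
  19P = O

ord(P) = 19


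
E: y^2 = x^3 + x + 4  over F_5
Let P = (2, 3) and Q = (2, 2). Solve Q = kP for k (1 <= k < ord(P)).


Enumerate multiples of P until we hit Q = (2, 2):
  1P = (2, 3)
  2P = (0, 3)
  3P = (3, 2)
  4P = (1, 1)
  5P = (1, 4)
  6P = (3, 3)
  7P = (0, 2)
  8P = (2, 2)
Match found at i = 8.

k = 8


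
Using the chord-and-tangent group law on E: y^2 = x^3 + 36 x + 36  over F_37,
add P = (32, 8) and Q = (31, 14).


P != Q, so use the chord formula.
s = (y2 - y1) / (x2 - x1) = (6) / (36) mod 37 = 31
x3 = s^2 - x1 - x2 mod 37 = 31^2 - 32 - 31 = 10
y3 = s (x1 - x3) - y1 mod 37 = 31 * (32 - 10) - 8 = 8

P + Q = (10, 8)


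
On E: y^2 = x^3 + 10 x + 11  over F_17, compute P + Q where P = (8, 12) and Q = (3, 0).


P != Q, so use the chord formula.
s = (y2 - y1) / (x2 - x1) = (5) / (12) mod 17 = 16
x3 = s^2 - x1 - x2 mod 17 = 16^2 - 8 - 3 = 7
y3 = s (x1 - x3) - y1 mod 17 = 16 * (8 - 7) - 12 = 4

P + Q = (7, 4)


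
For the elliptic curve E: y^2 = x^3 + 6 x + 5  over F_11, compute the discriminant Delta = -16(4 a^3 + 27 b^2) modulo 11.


4 a^3 + 27 b^2 = 4*6^3 + 27*5^2 = 864 + 675 = 1539
Delta = -16 * (1539) = -24624
Delta mod 11 = 5

Delta = 5 (mod 11)


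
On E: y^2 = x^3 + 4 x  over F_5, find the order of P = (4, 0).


Compute successive multiples of P until we hit O:
  1P = (4, 0)
  2P = O

ord(P) = 2


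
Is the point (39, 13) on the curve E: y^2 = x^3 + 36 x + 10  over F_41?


Check whether y^2 = x^3 + 36 x + 10 (mod 41) for (x, y) = (39, 13).
LHS: y^2 = 13^2 mod 41 = 5
RHS: x^3 + 36 x + 10 = 39^3 + 36*39 + 10 mod 41 = 12
LHS != RHS

No, not on the curve


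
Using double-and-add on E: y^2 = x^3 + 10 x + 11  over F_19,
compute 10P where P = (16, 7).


k = 10 = 1010_2 (binary, LSB first: 0101)
Double-and-add from P = (16, 7):
  bit 0 = 0: acc unchanged = O
  bit 1 = 1: acc = O + (3, 7) = (3, 7)
  bit 2 = 0: acc unchanged = (3, 7)
  bit 3 = 1: acc = (3, 7) + (0, 7) = (16, 12)

10P = (16, 12)


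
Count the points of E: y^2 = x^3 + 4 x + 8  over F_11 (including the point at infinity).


For each x in F_11, count y with y^2 = x^3 + 4 x + 8 mod 11:
  x = 3: RHS = 3, y in [5, 6]  -> 2 point(s)
  x = 4: RHS = 0, y in [0]  -> 1 point(s)
  x = 7: RHS = 5, y in [4, 7]  -> 2 point(s)
  x = 9: RHS = 3, y in [5, 6]  -> 2 point(s)
  x = 10: RHS = 3, y in [5, 6]  -> 2 point(s)
Affine points: 9. Add the point at infinity: total = 10.

#E(F_11) = 10


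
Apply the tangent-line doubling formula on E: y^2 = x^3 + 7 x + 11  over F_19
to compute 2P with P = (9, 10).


Doubling: s = (3 x1^2 + a) / (2 y1)
s = (3*9^2 + 7) / (2*10) mod 19 = 3
x3 = s^2 - 2 x1 mod 19 = 3^2 - 2*9 = 10
y3 = s (x1 - x3) - y1 mod 19 = 3 * (9 - 10) - 10 = 6

2P = (10, 6)


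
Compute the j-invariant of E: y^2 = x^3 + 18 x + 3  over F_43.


Delta = -16(4 a^3 + 27 b^2) mod 43 = 17
-1728 * (4 a)^3 = -1728 * (4*18)^3 mod 43 = 22
j = 22 * 17^(-1) mod 43 = 19

j = 19 (mod 43)


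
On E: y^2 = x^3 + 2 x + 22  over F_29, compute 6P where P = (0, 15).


k = 6 = 110_2 (binary, LSB first: 011)
Double-and-add from P = (0, 15):
  bit 0 = 0: acc unchanged = O
  bit 1 = 1: acc = O + (4, 6) = (4, 6)
  bit 2 = 1: acc = (4, 6) + (15, 11) = (15, 18)

6P = (15, 18)


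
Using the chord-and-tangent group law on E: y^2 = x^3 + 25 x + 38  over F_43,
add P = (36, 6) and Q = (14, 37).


P != Q, so use the chord formula.
s = (y2 - y1) / (x2 - x1) = (31) / (21) mod 43 = 24
x3 = s^2 - x1 - x2 mod 43 = 24^2 - 36 - 14 = 10
y3 = s (x1 - x3) - y1 mod 43 = 24 * (36 - 10) - 6 = 16

P + Q = (10, 16)


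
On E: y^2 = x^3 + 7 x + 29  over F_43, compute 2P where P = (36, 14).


Doubling: s = (3 x1^2 + a) / (2 y1)
s = (3*36^2 + 7) / (2*14) mod 43 = 27
x3 = s^2 - 2 x1 mod 43 = 27^2 - 2*36 = 12
y3 = s (x1 - x3) - y1 mod 43 = 27 * (36 - 12) - 14 = 32

2P = (12, 32)


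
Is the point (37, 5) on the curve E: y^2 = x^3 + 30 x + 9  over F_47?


Check whether y^2 = x^3 + 30 x + 9 (mod 47) for (x, y) = (37, 5).
LHS: y^2 = 5^2 mod 47 = 25
RHS: x^3 + 30 x + 9 = 37^3 + 30*37 + 9 mod 47 = 25
LHS = RHS

Yes, on the curve


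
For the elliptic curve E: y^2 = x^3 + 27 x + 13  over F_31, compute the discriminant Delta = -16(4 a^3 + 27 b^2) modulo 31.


4 a^3 + 27 b^2 = 4*27^3 + 27*13^2 = 78732 + 4563 = 83295
Delta = -16 * (83295) = -1332720
Delta mod 31 = 1

Delta = 1 (mod 31)


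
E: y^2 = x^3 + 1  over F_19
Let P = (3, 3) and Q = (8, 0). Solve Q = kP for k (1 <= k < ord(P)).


Enumerate multiples of P until we hit Q = (8, 0):
  1P = (3, 3)
  2P = (0, 1)
  3P = (8, 0)
Match found at i = 3.

k = 3


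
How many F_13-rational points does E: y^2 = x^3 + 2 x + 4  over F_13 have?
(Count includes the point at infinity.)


For each x in F_13, count y with y^2 = x^3 + 2 x + 4 mod 13:
  x = 0: RHS = 4, y in [2, 11]  -> 2 point(s)
  x = 2: RHS = 3, y in [4, 9]  -> 2 point(s)
  x = 5: RHS = 9, y in [3, 10]  -> 2 point(s)
  x = 7: RHS = 10, y in [6, 7]  -> 2 point(s)
  x = 8: RHS = 12, y in [5, 8]  -> 2 point(s)
  x = 9: RHS = 10, y in [6, 7]  -> 2 point(s)
  x = 10: RHS = 10, y in [6, 7]  -> 2 point(s)
  x = 12: RHS = 1, y in [1, 12]  -> 2 point(s)
Affine points: 16. Add the point at infinity: total = 17.

#E(F_13) = 17


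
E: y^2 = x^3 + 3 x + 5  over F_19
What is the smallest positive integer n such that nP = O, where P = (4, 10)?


Compute successive multiples of P until we hit O:
  1P = (4, 10)
  2P = (9, 1)
  3P = (10, 16)
  4P = (6, 7)
  5P = (16, 8)
  6P = (8, 16)
  7P = (14, 13)
  8P = (18, 1)
  ... (continuing to 26P)
  26P = O

ord(P) = 26


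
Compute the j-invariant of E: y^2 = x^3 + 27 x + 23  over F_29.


Delta = -16(4 a^3 + 27 b^2) mod 29 = 11
-1728 * (4 a)^3 = -1728 * (4*27)^3 mod 29 = 4
j = 4 * 11^(-1) mod 29 = 3

j = 3 (mod 29)


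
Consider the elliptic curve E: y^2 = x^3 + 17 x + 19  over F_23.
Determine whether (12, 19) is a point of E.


Check whether y^2 = x^3 + 17 x + 19 (mod 23) for (x, y) = (12, 19).
LHS: y^2 = 19^2 mod 23 = 16
RHS: x^3 + 17 x + 19 = 12^3 + 17*12 + 19 mod 23 = 19
LHS != RHS

No, not on the curve


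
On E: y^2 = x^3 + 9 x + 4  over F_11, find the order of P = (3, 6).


Compute successive multiples of P until we hit O:
  1P = (3, 6)
  2P = (3, 5)
  3P = O

ord(P) = 3


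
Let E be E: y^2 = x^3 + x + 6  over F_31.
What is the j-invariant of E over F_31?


Delta = -16(4 a^3 + 27 b^2) mod 31 = 8
-1728 * (4 a)^3 = -1728 * (4*1)^3 mod 31 = 16
j = 16 * 8^(-1) mod 31 = 2

j = 2 (mod 31)


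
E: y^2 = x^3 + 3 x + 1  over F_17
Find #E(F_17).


For each x in F_17, count y with y^2 = x^3 + 3 x + 1 mod 17:
  x = 0: RHS = 1, y in [1, 16]  -> 2 point(s)
  x = 2: RHS = 15, y in [7, 10]  -> 2 point(s)
  x = 4: RHS = 9, y in [3, 14]  -> 2 point(s)
  x = 7: RHS = 8, y in [5, 12]  -> 2 point(s)
  x = 9: RHS = 9, y in [3, 14]  -> 2 point(s)
  x = 14: RHS = 16, y in [4, 13]  -> 2 point(s)
  x = 15: RHS = 4, y in [2, 15]  -> 2 point(s)
Affine points: 14. Add the point at infinity: total = 15.

#E(F_17) = 15


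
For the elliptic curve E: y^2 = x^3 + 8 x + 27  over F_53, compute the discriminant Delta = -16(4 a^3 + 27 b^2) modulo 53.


4 a^3 + 27 b^2 = 4*8^3 + 27*27^2 = 2048 + 19683 = 21731
Delta = -16 * (21731) = -347696
Delta mod 53 = 37

Delta = 37 (mod 53)


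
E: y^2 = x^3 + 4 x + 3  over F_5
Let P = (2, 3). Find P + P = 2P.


Doubling: s = (3 x1^2 + a) / (2 y1)
s = (3*2^2 + 4) / (2*3) mod 5 = 1
x3 = s^2 - 2 x1 mod 5 = 1^2 - 2*2 = 2
y3 = s (x1 - x3) - y1 mod 5 = 1 * (2 - 2) - 3 = 2

2P = (2, 2)


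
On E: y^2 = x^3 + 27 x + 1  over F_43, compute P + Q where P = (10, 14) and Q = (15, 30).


P != Q, so use the chord formula.
s = (y2 - y1) / (x2 - x1) = (16) / (5) mod 43 = 29
x3 = s^2 - x1 - x2 mod 43 = 29^2 - 10 - 15 = 42
y3 = s (x1 - x3) - y1 mod 43 = 29 * (10 - 42) - 14 = 4

P + Q = (42, 4)


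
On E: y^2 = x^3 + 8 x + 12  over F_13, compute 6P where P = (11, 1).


k = 6 = 110_2 (binary, LSB first: 011)
Double-and-add from P = (11, 1):
  bit 0 = 0: acc unchanged = O
  bit 1 = 1: acc = O + (0, 5) = (0, 5)
  bit 2 = 1: acc = (0, 5) + (10, 0) = (0, 8)

6P = (0, 8)


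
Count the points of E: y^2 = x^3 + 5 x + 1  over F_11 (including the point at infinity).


For each x in F_11, count y with y^2 = x^3 + 5 x + 1 mod 11:
  x = 0: RHS = 1, y in [1, 10]  -> 2 point(s)
  x = 6: RHS = 5, y in [4, 7]  -> 2 point(s)
  x = 7: RHS = 5, y in [4, 7]  -> 2 point(s)
  x = 8: RHS = 3, y in [5, 6]  -> 2 point(s)
  x = 9: RHS = 5, y in [4, 7]  -> 2 point(s)
Affine points: 10. Add the point at infinity: total = 11.

#E(F_11) = 11


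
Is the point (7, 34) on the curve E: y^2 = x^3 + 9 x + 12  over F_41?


Check whether y^2 = x^3 + 9 x + 12 (mod 41) for (x, y) = (7, 34).
LHS: y^2 = 34^2 mod 41 = 8
RHS: x^3 + 9 x + 12 = 7^3 + 9*7 + 12 mod 41 = 8
LHS = RHS

Yes, on the curve


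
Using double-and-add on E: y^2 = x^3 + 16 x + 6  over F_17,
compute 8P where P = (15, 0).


k = 8 = 1000_2 (binary, LSB first: 0001)
Double-and-add from P = (15, 0):
  bit 0 = 0: acc unchanged = O
  bit 1 = 0: acc unchanged = O
  bit 2 = 0: acc unchanged = O
  bit 3 = 1: acc = O + O = O

8P = O


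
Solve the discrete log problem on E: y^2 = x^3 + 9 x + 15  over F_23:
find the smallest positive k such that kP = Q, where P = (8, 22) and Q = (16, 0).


Enumerate multiples of P until we hit Q = (16, 0):
  1P = (8, 22)
  2P = (16, 0)
Match found at i = 2.

k = 2


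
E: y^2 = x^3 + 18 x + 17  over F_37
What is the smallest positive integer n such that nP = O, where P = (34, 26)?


Compute successive multiples of P until we hit O:
  1P = (34, 26)
  2P = (15, 31)
  3P = (14, 33)
  4P = (19, 15)
  5P = (12, 0)
  6P = (19, 22)
  7P = (14, 4)
  8P = (15, 6)
  ... (continuing to 10P)
  10P = O

ord(P) = 10


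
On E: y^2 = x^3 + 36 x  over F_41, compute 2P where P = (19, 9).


Doubling: s = (3 x1^2 + a) / (2 y1)
s = (3*19^2 + 36) / (2*9) mod 41 = 28
x3 = s^2 - 2 x1 mod 41 = 28^2 - 2*19 = 8
y3 = s (x1 - x3) - y1 mod 41 = 28 * (19 - 8) - 9 = 12

2P = (8, 12)


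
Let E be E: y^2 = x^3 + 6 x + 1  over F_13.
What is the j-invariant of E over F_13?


Delta = -16(4 a^3 + 27 b^2) mod 13 = 5
-1728 * (4 a)^3 = -1728 * (4*6)^3 mod 13 = 5
j = 5 * 5^(-1) mod 13 = 1

j = 1 (mod 13)


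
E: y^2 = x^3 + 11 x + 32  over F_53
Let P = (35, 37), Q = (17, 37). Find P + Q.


P != Q, so use the chord formula.
s = (y2 - y1) / (x2 - x1) = (0) / (35) mod 53 = 0
x3 = s^2 - x1 - x2 mod 53 = 0^2 - 35 - 17 = 1
y3 = s (x1 - x3) - y1 mod 53 = 0 * (35 - 1) - 37 = 16

P + Q = (1, 16)


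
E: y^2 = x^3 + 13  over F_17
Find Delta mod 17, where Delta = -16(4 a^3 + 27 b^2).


4 a^3 + 27 b^2 = 4*0^3 + 27*13^2 = 0 + 4563 = 4563
Delta = -16 * (4563) = -73008
Delta mod 17 = 7

Delta = 7 (mod 17)


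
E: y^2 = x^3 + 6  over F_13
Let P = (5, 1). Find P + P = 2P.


Doubling: s = (3 x1^2 + a) / (2 y1)
s = (3*5^2 + 0) / (2*1) mod 13 = 5
x3 = s^2 - 2 x1 mod 13 = 5^2 - 2*5 = 2
y3 = s (x1 - x3) - y1 mod 13 = 5 * (5 - 2) - 1 = 1

2P = (2, 1)


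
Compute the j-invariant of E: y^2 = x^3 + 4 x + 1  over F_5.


Delta = -16(4 a^3 + 27 b^2) mod 5 = 2
-1728 * (4 a)^3 = -1728 * (4*4)^3 mod 5 = 2
j = 2 * 2^(-1) mod 5 = 1

j = 1 (mod 5)


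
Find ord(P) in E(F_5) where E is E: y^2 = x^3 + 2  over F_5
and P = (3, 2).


Compute successive multiples of P until we hit O:
  1P = (3, 2)
  2P = (3, 3)
  3P = O

ord(P) = 3


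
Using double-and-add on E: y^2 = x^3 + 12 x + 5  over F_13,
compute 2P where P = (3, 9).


k = 2 = 10_2 (binary, LSB first: 01)
Double-and-add from P = (3, 9):
  bit 0 = 0: acc unchanged = O
  bit 1 = 1: acc = O + (7, 4) = (7, 4)

2P = (7, 4)


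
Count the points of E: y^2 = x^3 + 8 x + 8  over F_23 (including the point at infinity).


For each x in F_23, count y with y^2 = x^3 + 8 x + 8 mod 23:
  x = 0: RHS = 8, y in [10, 13]  -> 2 point(s)
  x = 2: RHS = 9, y in [3, 20]  -> 2 point(s)
  x = 3: RHS = 13, y in [6, 17]  -> 2 point(s)
  x = 4: RHS = 12, y in [9, 14]  -> 2 point(s)
  x = 5: RHS = 12, y in [9, 14]  -> 2 point(s)
  x = 7: RHS = 16, y in [4, 19]  -> 2 point(s)
  x = 8: RHS = 9, y in [3, 20]  -> 2 point(s)
  x = 9: RHS = 4, y in [2, 21]  -> 2 point(s)
  x = 11: RHS = 1, y in [1, 22]  -> 2 point(s)
  x = 13: RHS = 9, y in [3, 20]  -> 2 point(s)
  x = 14: RHS = 12, y in [9, 14]  -> 2 point(s)
  x = 16: RHS = 0, y in [0]  -> 1 point(s)
  x = 18: RHS = 4, y in [2, 21]  -> 2 point(s)
  x = 19: RHS = 4, y in [2, 21]  -> 2 point(s)
  x = 20: RHS = 3, y in [7, 16]  -> 2 point(s)
Affine points: 29. Add the point at infinity: total = 30.

#E(F_23) = 30


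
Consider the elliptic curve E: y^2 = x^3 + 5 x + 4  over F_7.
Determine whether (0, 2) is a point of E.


Check whether y^2 = x^3 + 5 x + 4 (mod 7) for (x, y) = (0, 2).
LHS: y^2 = 2^2 mod 7 = 4
RHS: x^3 + 5 x + 4 = 0^3 + 5*0 + 4 mod 7 = 4
LHS = RHS

Yes, on the curve


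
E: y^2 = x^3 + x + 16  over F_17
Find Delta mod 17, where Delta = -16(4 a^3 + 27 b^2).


4 a^3 + 27 b^2 = 4*1^3 + 27*16^2 = 4 + 6912 = 6916
Delta = -16 * (6916) = -110656
Delta mod 17 = 14

Delta = 14 (mod 17)


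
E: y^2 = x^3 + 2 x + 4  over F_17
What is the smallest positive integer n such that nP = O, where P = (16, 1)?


Compute successive multiples of P until we hit O:
  1P = (16, 1)
  2P = (4, 12)
  3P = (10, 2)
  4P = (0, 2)
  5P = (2, 13)
  6P = (15, 3)
  7P = (7, 15)
  8P = (13, 0)
  ... (continuing to 16P)
  16P = O

ord(P) = 16


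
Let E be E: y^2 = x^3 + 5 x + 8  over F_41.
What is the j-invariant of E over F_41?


Delta = -16(4 a^3 + 27 b^2) mod 41 = 22
-1728 * (4 a)^3 = -1728 * (4*5)^3 mod 41 = 11
j = 11 * 22^(-1) mod 41 = 21

j = 21 (mod 41)


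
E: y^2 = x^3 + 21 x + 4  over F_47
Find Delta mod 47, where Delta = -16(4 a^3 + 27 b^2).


4 a^3 + 27 b^2 = 4*21^3 + 27*4^2 = 37044 + 432 = 37476
Delta = -16 * (37476) = -599616
Delta mod 47 = 10

Delta = 10 (mod 47)


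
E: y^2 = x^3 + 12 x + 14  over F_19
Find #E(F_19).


For each x in F_19, count y with y^2 = x^3 + 12 x + 14 mod 19:
  x = 3: RHS = 1, y in [1, 18]  -> 2 point(s)
  x = 5: RHS = 9, y in [3, 16]  -> 2 point(s)
  x = 6: RHS = 17, y in [6, 13]  -> 2 point(s)
  x = 7: RHS = 4, y in [2, 17]  -> 2 point(s)
  x = 12: RHS = 5, y in [9, 10]  -> 2 point(s)
  x = 13: RHS = 11, y in [7, 12]  -> 2 point(s)
  x = 14: RHS = 0, y in [0]  -> 1 point(s)
  x = 15: RHS = 16, y in [4, 15]  -> 2 point(s)
  x = 17: RHS = 1, y in [1, 18]  -> 2 point(s)
  x = 18: RHS = 1, y in [1, 18]  -> 2 point(s)
Affine points: 19. Add the point at infinity: total = 20.

#E(F_19) = 20


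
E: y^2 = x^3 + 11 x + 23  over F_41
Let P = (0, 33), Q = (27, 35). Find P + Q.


P != Q, so use the chord formula.
s = (y2 - y1) / (x2 - x1) = (2) / (27) mod 41 = 35
x3 = s^2 - x1 - x2 mod 41 = 35^2 - 0 - 27 = 9
y3 = s (x1 - x3) - y1 mod 41 = 35 * (0 - 9) - 33 = 21

P + Q = (9, 21)


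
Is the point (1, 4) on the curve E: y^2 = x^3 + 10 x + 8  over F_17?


Check whether y^2 = x^3 + 10 x + 8 (mod 17) for (x, y) = (1, 4).
LHS: y^2 = 4^2 mod 17 = 16
RHS: x^3 + 10 x + 8 = 1^3 + 10*1 + 8 mod 17 = 2
LHS != RHS

No, not on the curve


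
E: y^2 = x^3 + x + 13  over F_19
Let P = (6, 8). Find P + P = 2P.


Doubling: s = (3 x1^2 + a) / (2 y1)
s = (3*6^2 + 1) / (2*8) mod 19 = 8
x3 = s^2 - 2 x1 mod 19 = 8^2 - 2*6 = 14
y3 = s (x1 - x3) - y1 mod 19 = 8 * (6 - 14) - 8 = 4

2P = (14, 4)


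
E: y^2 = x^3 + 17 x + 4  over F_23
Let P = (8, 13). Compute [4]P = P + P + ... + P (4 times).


k = 4 = 100_2 (binary, LSB first: 001)
Double-and-add from P = (8, 13):
  bit 0 = 0: acc unchanged = O
  bit 1 = 0: acc unchanged = O
  bit 2 = 1: acc = O + (15, 0) = (15, 0)

4P = (15, 0)


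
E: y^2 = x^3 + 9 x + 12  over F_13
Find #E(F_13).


For each x in F_13, count y with y^2 = x^3 + 9 x + 12 mod 13:
  x = 0: RHS = 12, y in [5, 8]  -> 2 point(s)
  x = 1: RHS = 9, y in [3, 10]  -> 2 point(s)
  x = 2: RHS = 12, y in [5, 8]  -> 2 point(s)
  x = 3: RHS = 1, y in [1, 12]  -> 2 point(s)
  x = 5: RHS = 0, y in [0]  -> 1 point(s)
  x = 6: RHS = 9, y in [3, 10]  -> 2 point(s)
  x = 9: RHS = 3, y in [4, 9]  -> 2 point(s)
  x = 10: RHS = 10, y in [6, 7]  -> 2 point(s)
  x = 11: RHS = 12, y in [5, 8]  -> 2 point(s)
Affine points: 17. Add the point at infinity: total = 18.

#E(F_13) = 18


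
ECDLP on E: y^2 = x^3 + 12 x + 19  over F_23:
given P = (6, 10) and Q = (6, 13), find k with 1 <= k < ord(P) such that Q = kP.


Enumerate multiples of P until we hit Q = (6, 13):
  1P = (6, 10)
  2P = (1, 20)
  3P = (20, 18)
  4P = (10, 14)
  5P = (8, 11)
  6P = (15, 20)
  7P = (18, 15)
  8P = (7, 3)
  9P = (13, 16)
  10P = (16, 11)
  11P = (4, 4)
  12P = (22, 11)
  13P = (3, 6)
  14P = (3, 17)
  15P = (22, 12)
  16P = (4, 19)
  17P = (16, 12)
  18P = (13, 7)
  19P = (7, 20)
  20P = (18, 8)
  21P = (15, 3)
  22P = (8, 12)
  23P = (10, 9)
  24P = (20, 5)
  25P = (1, 3)
  26P = (6, 13)
Match found at i = 26.

k = 26


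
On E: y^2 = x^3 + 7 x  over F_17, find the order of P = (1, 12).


Compute successive multiples of P until we hit O:
  1P = (1, 12)
  2P = (16, 3)
  3P = (16, 14)
  4P = (1, 5)
  5P = O

ord(P) = 5


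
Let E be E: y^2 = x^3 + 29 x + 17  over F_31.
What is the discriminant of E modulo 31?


4 a^3 + 27 b^2 = 4*29^3 + 27*17^2 = 97556 + 7803 = 105359
Delta = -16 * (105359) = -1685744
Delta mod 31 = 5

Delta = 5 (mod 31)


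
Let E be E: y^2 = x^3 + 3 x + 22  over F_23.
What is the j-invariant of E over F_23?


Delta = -16(4 a^3 + 27 b^2) mod 23 = 2
-1728 * (4 a)^3 = -1728 * (4*3)^3 mod 23 = 14
j = 14 * 2^(-1) mod 23 = 7

j = 7 (mod 23)


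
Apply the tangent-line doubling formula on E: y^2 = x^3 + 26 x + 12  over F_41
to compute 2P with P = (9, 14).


Doubling: s = (3 x1^2 + a) / (2 y1)
s = (3*9^2 + 26) / (2*14) mod 41 = 14
x3 = s^2 - 2 x1 mod 41 = 14^2 - 2*9 = 14
y3 = s (x1 - x3) - y1 mod 41 = 14 * (9 - 14) - 14 = 39

2P = (14, 39)
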